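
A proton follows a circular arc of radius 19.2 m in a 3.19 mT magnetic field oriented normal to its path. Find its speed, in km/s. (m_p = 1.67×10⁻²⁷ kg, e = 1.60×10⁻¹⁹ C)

v ≈ 5870 km/s

From qvB = mv²/r, v = qBr/m.
v = (1×1.60×10^-19)(3.19×10^-3)(19.2) / (1.67×10^-27) = 5.87×10^6 m/s.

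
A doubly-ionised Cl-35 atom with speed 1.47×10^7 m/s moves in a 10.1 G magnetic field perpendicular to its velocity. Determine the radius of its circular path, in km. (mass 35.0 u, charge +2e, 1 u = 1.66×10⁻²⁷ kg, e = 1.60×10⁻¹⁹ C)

The magnetic force provides the centripetal force: qvB = mv²/r, so r = mv/(qB).
r = (5.81×10^-26 kg)(1.47×10^7 m/s) / [(2×1.60×10^-19 C)(1.01×10^-3 T)] = 2640 m.

r ≈ 2.64 km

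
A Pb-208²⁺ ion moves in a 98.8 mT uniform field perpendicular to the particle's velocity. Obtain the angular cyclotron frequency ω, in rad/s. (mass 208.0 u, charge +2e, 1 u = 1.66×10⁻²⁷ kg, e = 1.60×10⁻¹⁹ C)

ω ≈ 9.16×10^4 rad/s

ω = qB/m = (2×1.60×10^-19)(0.0988) / (3.45×10^-25) = 9.16×10^4 rad/s.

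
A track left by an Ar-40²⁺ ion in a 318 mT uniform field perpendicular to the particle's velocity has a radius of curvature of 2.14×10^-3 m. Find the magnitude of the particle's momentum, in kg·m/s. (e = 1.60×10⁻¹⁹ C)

p ≈ 2.18×10^-22 kg·m/s

Since qvB = mv²/r, the momentum p = mv = qBr.
p = (2×1.60×10^-19)(0.318)(2.14×10^-3) = 2.18×10^-22 kg·m/s.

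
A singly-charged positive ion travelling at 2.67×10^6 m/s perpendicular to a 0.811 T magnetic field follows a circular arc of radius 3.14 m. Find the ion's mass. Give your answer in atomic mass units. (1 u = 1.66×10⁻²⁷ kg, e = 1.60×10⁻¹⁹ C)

qvB = mv²/r ⇒ m = qBr/v.
m = (1×1.60×10^-19)(0.811)(3.14) / (2.67×10^6) = 1.53×10^-25 kg = 91.9 u.

m ≈ 91.9 u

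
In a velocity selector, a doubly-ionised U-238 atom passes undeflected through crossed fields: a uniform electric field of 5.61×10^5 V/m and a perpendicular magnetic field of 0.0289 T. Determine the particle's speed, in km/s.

v ≈ 19400 km/s

For zero net force, qE = qvB, so v = E/B.
v = (5.61×10^5) / (0.0289) = 1.94×10^7 m/s.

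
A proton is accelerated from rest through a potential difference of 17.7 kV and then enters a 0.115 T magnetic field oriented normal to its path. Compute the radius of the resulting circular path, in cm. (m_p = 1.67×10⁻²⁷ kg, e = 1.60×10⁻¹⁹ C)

r ≈ 16.7 cm

The kinetic energy gained is K = qV = (1×1.60×10^-19)(1.77×10^4) = 2.83×10^-15 J.
v = √(2K/m) = 1.84×10^6 m/s.
r = mv/(qB) = (1.67×10^-27)(1.84×10^6) / [(1×1.60×10^-19)(0.115)] = 0.167 m.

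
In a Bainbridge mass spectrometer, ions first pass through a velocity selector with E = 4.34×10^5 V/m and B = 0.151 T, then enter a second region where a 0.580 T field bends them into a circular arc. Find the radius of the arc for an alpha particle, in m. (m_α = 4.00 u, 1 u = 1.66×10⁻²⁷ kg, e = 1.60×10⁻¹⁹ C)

The selector passes v = E/B = 4.34×10^5/0.151 = 2.87×10^6 m/s.
In the deflection region, r = mv/(qB₂) = (6.64×10^-27)(2.87×10^6) / [(2×1.60×10^-19)(0.580)] = 0.103 m.

r ≈ 0.103 m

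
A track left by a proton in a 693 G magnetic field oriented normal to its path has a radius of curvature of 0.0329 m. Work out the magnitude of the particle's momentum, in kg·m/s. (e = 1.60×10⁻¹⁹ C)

Since qvB = mv²/r, the momentum p = mv = qBr.
p = (1×1.60×10^-19)(0.0693)(0.0329) = 3.65×10^-22 kg·m/s.

p ≈ 3.65×10^-22 kg·m/s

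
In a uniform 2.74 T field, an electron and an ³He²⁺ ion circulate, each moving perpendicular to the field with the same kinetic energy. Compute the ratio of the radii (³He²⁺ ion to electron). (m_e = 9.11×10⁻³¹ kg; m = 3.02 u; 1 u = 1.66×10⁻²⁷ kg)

r = √(2mK)/(qB) ⇒ at equal K, r ∝ √m/q.
r_{³He²⁺ ion}/r_{electron} = 37.1.

ratio ≈ 37.1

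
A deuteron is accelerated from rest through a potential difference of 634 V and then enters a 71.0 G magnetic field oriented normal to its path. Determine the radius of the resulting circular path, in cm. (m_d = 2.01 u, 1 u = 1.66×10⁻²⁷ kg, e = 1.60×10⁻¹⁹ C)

r ≈ 72.4 cm

The kinetic energy gained is K = qV = (1×1.60×10^-19)(634) = 1.01×10^-16 J.
v = √(2K/m) = 2.47×10^5 m/s.
r = mv/(qB) = (3.34×10^-27)(2.47×10^5) / [(1×1.60×10^-19)(7.10×10^-3)] = 0.724 m.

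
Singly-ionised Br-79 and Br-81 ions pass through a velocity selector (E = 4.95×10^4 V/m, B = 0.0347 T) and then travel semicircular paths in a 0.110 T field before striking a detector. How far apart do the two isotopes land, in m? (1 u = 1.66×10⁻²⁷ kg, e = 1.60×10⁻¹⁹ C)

Δd ≈ 0.538 m

Both emerge at v = E/B₁ = 1.43×10^6 m/s.
r = mv/(qB₂), so r₁ = 10.629 m and r₂ = 10.898 m, giving Δr = 0.269 m.
After a semicircle each ion lands a diameter 2r from the entry slit, so the separation is 2Δr = 0.538 m.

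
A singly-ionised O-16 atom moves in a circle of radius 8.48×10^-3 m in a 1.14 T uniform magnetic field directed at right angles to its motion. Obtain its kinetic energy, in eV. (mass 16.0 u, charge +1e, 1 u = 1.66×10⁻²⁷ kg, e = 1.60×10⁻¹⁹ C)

K ≈ 281 eV

v = qBr/m = (1×1.60×10^-19)(1.14)(8.48×10^-3) / (2.66×10^-26) = 5.82×10^4 m/s.
K = ½mv² = 0.5·(2.66×10^-26)·(5.82×10^4)² = 4.50×10^-17 J = 281 eV.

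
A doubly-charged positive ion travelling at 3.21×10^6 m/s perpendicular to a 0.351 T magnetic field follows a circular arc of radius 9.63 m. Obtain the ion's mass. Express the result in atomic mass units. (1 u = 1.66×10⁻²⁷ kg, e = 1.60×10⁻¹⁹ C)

m ≈ 203 u

qvB = mv²/r ⇒ m = qBr/v.
m = (2×1.60×10^-19)(0.351)(9.63) / (3.21×10^6) = 3.37×10^-25 kg = 203 u.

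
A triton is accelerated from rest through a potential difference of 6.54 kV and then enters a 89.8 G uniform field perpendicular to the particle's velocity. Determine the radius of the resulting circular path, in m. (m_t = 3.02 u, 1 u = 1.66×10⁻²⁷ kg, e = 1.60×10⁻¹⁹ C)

The kinetic energy gained is K = qV = (1×1.60×10^-19)(6540) = 1.05×10^-15 J.
v = √(2K/m) = 6.46×10^5 m/s.
r = mv/(qB) = (5.01×10^-27)(6.46×10^5) / [(1×1.60×10^-19)(8.98×10^-3)] = 2.25 m.

r ≈ 2.25 m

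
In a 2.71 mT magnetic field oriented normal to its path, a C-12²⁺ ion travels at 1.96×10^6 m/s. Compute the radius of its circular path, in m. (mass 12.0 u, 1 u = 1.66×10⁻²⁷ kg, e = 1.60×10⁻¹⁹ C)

r ≈ 45.0 m

The magnetic force provides the centripetal force: qvB = mv²/r, so r = mv/(qB).
r = (1.99×10^-26 kg)(1.96×10^6 m/s) / [(2×1.60×10^-19 C)(2.71×10^-3 T)] = 45.0 m.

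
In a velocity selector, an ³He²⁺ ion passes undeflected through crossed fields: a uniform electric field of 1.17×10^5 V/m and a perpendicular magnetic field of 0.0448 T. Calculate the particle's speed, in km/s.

For zero net force, qE = qvB, so v = E/B.
v = (1.17×10^5) / (0.0448) = 2.61×10^6 m/s.

v ≈ 2610 km/s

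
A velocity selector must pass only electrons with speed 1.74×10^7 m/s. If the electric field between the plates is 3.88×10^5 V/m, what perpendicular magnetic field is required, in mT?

B ≈ 22.3 mT

qE = qvB ⇒ B = E/v = (3.88×10^5) / (1.74×10^7) = 0.0223 T.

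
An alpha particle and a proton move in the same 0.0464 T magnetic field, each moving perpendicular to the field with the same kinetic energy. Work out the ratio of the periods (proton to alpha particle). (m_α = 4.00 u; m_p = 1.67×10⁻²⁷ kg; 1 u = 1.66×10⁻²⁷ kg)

T = 2πm/(qB) is independent of speed, so T₂/T₁ = (m₂/q₂)/(m₁/q₁).
T_{proton}/T_{alpha particle} = (1.67×10^-27/1e) / (6.64×10^-27/2e) = 0.503.

ratio ≈ 0.503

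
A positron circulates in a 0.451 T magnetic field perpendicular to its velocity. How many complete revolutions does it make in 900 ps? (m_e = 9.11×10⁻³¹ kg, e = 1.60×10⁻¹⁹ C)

N = 11

T = 2πm/(qB) = 2π(9.11×10^-31) / [(1×1.60×10^-19)(0.451)] = 7.9323×10^-11 s.
N = t/T = 9.00×10^-10 / 7.9323×10^-11 ≈ 11.35, so 11 complete revolutions.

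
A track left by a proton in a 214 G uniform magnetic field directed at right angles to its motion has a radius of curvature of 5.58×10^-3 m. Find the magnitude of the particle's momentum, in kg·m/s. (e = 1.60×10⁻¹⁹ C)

Since qvB = mv²/r, the momentum p = mv = qBr.
p = (1×1.60×10^-19)(0.0214)(5.58×10^-3) = 1.91×10^-23 kg·m/s.

p ≈ 1.91×10^-23 kg·m/s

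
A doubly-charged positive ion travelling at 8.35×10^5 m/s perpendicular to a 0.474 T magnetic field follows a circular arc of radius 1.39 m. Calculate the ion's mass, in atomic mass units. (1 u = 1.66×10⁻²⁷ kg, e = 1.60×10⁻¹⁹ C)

qvB = mv²/r ⇒ m = qBr/v.
m = (2×1.60×10^-19)(0.474)(1.39) / (8.35×10^5) = 2.52×10^-25 kg = 152 u.

m ≈ 152 u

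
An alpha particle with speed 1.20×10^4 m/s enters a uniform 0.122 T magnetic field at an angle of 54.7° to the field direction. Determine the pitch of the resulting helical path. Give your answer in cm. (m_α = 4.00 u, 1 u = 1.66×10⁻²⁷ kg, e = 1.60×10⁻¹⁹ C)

The velocity component along B is v∥ = v cos54.7° = 6930 m/s.
The cyclotron period T = 2πm/(qB) = 1.07×10^-6 s is set by m, q, B alone.
Pitch = v∥·T = (6930)(1.07×10^-6) = 7.41×10^-3 m.

pitch ≈ 0.741 cm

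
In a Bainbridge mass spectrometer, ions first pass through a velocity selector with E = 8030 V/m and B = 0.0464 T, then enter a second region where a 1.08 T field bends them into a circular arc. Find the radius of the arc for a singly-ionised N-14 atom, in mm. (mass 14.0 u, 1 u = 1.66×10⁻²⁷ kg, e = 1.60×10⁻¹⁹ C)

r ≈ 23.3 mm

The selector passes v = E/B = 8030/0.0464 = 1.73×10^5 m/s.
In the deflection region, r = mv/(qB₂) = (2.32×10^-26)(1.73×10^5) / [(1×1.60×10^-19)(1.08)] = 0.0233 m.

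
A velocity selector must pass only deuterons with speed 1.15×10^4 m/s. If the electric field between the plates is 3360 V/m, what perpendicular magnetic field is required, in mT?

qE = qvB ⇒ B = E/v = (3360) / (1.15×10^4) = 0.292 T.

B ≈ 292 mT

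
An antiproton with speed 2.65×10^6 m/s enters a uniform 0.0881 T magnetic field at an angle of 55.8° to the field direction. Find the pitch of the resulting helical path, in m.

The velocity component along B is v∥ = v cos55.8° = 1.49×10^6 m/s.
The cyclotron period T = 2πm/(qB) = 7.44×10^-7 s is set by m, q, B alone.
Pitch = v∥·T = (1.49×10^6)(7.44×10^-7) = 1.11 m.

pitch ≈ 1.11 m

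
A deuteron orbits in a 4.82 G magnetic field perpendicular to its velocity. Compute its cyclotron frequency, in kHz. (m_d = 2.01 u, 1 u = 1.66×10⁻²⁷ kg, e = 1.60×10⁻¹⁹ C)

f ≈ 3.68 kHz

f = qB/(2πm) = (1×1.60×10^-19)(4.82×10^-4) / [2π(3.34×10^-27)] = 3680 Hz.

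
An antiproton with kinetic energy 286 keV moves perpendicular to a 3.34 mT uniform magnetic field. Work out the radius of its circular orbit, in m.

r ≈ 23.1 m

Convert the energy: K = 286 keV = 4.58×10^-14 J.
v = √(2K/m) = √(2·4.58×10^-14/1.67×10^-27) = 7.40×10^6 m/s.
r = mv/(qB) = (1.67×10^-27)(7.40×10^6) / [(1×1.60×10^-19)(3.34×10^-3)] = 23.1 m.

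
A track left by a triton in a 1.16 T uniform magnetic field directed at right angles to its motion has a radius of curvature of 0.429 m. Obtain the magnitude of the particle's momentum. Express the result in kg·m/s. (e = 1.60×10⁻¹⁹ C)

p ≈ 7.96×10^-20 kg·m/s

Since qvB = mv²/r, the momentum p = mv = qBr.
p = (1×1.60×10^-19)(1.16)(0.429) = 7.96×10^-20 kg·m/s.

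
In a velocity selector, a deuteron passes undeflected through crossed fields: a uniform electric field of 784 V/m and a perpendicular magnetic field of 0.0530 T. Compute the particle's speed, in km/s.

For zero net force, qE = qvB, so v = E/B.
v = (784) / (0.0530) = 1.48×10^4 m/s.

v ≈ 14.8 km/s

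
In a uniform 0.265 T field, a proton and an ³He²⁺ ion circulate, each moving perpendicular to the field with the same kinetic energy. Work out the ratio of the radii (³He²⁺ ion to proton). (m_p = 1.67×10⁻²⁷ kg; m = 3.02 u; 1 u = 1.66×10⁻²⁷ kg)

ratio ≈ 0.866

r = √(2mK)/(qB) ⇒ at equal K, r ∝ √m/q.
r_{³He²⁺ ion}/r_{proton} = 0.866.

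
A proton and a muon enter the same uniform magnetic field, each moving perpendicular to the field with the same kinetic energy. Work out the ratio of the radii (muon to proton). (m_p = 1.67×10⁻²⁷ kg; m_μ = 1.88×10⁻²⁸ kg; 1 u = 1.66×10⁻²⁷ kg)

ratio ≈ 0.336

r = √(2mK)/(qB) ⇒ at equal K, r ∝ √m/q.
r_{muon}/r_{proton} = 0.336.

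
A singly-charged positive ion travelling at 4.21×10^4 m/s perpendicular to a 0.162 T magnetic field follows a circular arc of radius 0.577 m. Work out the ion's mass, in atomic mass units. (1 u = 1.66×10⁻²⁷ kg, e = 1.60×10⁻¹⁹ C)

qvB = mv²/r ⇒ m = qBr/v.
m = (1×1.60×10^-19)(0.162)(0.577) / (4.21×10^4) = 3.55×10^-25 kg = 214 u.

m ≈ 214 u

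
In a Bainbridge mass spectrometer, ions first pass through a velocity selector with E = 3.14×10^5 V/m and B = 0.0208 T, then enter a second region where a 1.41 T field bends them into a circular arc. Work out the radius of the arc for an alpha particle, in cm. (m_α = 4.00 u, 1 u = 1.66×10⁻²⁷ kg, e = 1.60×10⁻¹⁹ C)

The selector passes v = E/B = 3.14×10^5/0.0208 = 1.51×10^7 m/s.
In the deflection region, r = mv/(qB₂) = (6.64×10^-27)(1.51×10^7) / [(2×1.60×10^-19)(1.41)] = 0.222 m.

r ≈ 22.2 cm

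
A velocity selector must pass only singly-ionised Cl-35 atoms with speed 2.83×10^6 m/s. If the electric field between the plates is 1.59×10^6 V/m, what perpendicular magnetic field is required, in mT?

B ≈ 562 mT

qE = qvB ⇒ B = E/v = (1.59×10^6) / (2.83×10^6) = 0.562 T.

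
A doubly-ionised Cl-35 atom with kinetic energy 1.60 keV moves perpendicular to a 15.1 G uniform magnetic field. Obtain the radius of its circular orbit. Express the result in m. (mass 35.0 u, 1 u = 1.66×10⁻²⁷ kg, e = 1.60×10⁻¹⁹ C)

r ≈ 11.3 m

Convert the energy: K = 1.60 keV = 2.56×10^-16 J.
v = √(2K/m) = √(2·2.56×10^-16/5.81×10^-26) = 9.39×10^4 m/s.
r = mv/(qB) = (5.81×10^-26)(9.39×10^4) / [(2×1.60×10^-19)(1.51×10^-3)] = 11.3 m.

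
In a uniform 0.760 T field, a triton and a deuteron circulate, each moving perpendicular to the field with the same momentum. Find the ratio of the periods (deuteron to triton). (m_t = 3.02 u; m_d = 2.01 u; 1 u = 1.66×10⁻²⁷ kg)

ratio ≈ 0.666

T = 2πm/(qB) is independent of speed, so T₂/T₁ = (m₂/q₂)/(m₁/q₁).
T_{deuteron}/T_{triton} = (3.34×10^-27/1e) / (5.01×10^-27/1e) = 0.666.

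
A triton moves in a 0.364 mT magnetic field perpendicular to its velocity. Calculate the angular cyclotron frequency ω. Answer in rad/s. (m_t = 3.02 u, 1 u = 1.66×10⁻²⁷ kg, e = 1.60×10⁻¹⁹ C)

ω ≈ 1.16×10^4 rad/s

ω = qB/m = (1×1.60×10^-19)(3.64×10^-4) / (5.01×10^-27) = 1.16×10^4 rad/s.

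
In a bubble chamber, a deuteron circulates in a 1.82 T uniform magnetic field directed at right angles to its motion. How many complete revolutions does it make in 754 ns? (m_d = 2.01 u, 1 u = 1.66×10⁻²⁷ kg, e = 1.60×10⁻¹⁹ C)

N = 10

T = 2πm/(qB) = 2π(3.3366×10^-27) / [(1×1.60×10^-19)(1.82)] = 7.1993×10^-8 s.
N = t/T = 7.54×10^-7 / 7.1993×10^-8 ≈ 10.47, so 10 complete revolutions.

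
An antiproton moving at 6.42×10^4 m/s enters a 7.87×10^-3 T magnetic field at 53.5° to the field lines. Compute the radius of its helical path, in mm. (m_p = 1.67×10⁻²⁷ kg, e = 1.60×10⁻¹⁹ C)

Only the perpendicular component v⊥ = v sin53.5° = 5.16×10^4 m/s is bent by the field.
r = m v⊥ /(qB) = (1.67×10^-27)(5.16×10^4) / [(1×1.60×10^-19)(7.87×10^-3)] = 0.0684 m.

r ≈ 68.4 mm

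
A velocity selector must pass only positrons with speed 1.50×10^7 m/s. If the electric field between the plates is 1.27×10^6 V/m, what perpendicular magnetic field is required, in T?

qE = qvB ⇒ B = E/v = (1.27×10^6) / (1.50×10^7) = 0.0847 T.

B ≈ 0.0847 T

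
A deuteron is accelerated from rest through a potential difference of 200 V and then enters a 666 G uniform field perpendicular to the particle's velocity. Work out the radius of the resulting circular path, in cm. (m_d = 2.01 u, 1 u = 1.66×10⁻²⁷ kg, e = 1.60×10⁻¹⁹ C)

r ≈ 4.34 cm

The kinetic energy gained is K = qV = (1×1.60×10^-19)(200) = 3.20×10^-17 J.
v = √(2K/m) = 1.38×10^5 m/s.
r = mv/(qB) = (3.34×10^-27)(1.38×10^5) / [(1×1.60×10^-19)(0.0666)] = 0.0434 m.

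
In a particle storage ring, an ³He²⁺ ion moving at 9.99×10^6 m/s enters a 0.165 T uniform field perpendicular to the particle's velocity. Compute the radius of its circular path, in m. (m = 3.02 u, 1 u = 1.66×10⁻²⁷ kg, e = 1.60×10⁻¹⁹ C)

r ≈ 0.949 m

The magnetic force provides the centripetal force: qvB = mv²/r, so r = mv/(qB).
r = (5.01×10^-27 kg)(9.99×10^6 m/s) / [(2×1.60×10^-19 C)(0.165 T)] = 0.949 m.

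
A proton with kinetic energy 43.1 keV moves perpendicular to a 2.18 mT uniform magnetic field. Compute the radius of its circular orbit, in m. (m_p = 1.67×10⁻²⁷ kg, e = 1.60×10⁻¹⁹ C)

Convert the energy: K = 43.1 keV = 6.90×10^-15 J.
v = √(2K/m) = √(2·6.90×10^-15/1.67×10^-27) = 2.87×10^6 m/s.
r = mv/(qB) = (1.67×10^-27)(2.87×10^6) / [(1×1.60×10^-19)(2.18×10^-3)] = 13.8 m.

r ≈ 13.8 m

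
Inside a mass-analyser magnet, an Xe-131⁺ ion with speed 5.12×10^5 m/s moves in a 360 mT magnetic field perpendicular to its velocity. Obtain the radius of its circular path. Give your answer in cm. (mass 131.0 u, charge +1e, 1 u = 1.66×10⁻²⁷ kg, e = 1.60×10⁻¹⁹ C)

The magnetic force provides the centripetal force: qvB = mv²/r, so r = mv/(qB).
r = (2.17×10^-25 kg)(5.12×10^5 m/s) / [(1×1.60×10^-19 C)(0.360 T)] = 1.93 m.

r ≈ 193 cm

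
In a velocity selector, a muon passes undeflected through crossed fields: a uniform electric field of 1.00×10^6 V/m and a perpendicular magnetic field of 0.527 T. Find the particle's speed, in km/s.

v ≈ 1900 km/s

For zero net force, qE = qvB, so v = E/B.
v = (1.00×10^6) / (0.527) = 1.90×10^6 m/s.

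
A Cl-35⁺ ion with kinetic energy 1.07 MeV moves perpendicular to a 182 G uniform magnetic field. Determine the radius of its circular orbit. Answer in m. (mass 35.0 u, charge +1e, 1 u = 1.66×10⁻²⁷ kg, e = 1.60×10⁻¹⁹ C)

r ≈ 48.4 m

Convert the energy: K = 1.07 MeV = 1.71×10^-13 J.
v = √(2K/m) = √(2·1.71×10^-13/5.81×10^-26) = 2.43×10^6 m/s.
r = mv/(qB) = (5.81×10^-26)(2.43×10^6) / [(1×1.60×10^-19)(0.0182)] = 48.4 m.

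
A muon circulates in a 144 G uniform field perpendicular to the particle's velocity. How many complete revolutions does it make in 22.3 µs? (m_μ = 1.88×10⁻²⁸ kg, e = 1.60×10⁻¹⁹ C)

N = 43

T = 2πm/(qB) = 2π(1.88×10^-28) / [(1×1.60×10^-19)(0.0144)] = 5.1269×10^-7 s.
N = t/T = 2.23×10^-5 / 5.1269×10^-7 ≈ 43.50, so 43 complete revolutions.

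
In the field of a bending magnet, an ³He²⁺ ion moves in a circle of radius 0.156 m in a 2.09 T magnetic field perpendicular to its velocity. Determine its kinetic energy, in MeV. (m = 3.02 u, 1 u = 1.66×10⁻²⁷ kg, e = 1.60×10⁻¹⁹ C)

v = qBr/m = (2×1.60×10^-19)(2.09)(0.156) / (5.01×10^-27) = 2.08×10^7 m/s.
K = ½mv² = 0.5·(5.01×10^-27)·(2.08×10^7)² = 1.09×10^-12 J = 6.79 MeV.

K ≈ 6.79 MeV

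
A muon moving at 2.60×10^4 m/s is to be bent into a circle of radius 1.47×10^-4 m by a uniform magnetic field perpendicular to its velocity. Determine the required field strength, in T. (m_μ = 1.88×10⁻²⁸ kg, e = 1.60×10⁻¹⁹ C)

qvB = mv²/r gives B = mv/(qr).
B = (1.88×10^-28)(2.60×10^4) / [(1×1.60×10^-19)(1.47×10^-4)] = 0.208 T.

B ≈ 0.208 T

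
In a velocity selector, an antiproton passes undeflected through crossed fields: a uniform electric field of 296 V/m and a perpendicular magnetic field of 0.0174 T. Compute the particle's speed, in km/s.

v ≈ 17.0 km/s

For zero net force, qE = qvB, so v = E/B.
v = (296) / (0.0174) = 1.70×10^4 m/s.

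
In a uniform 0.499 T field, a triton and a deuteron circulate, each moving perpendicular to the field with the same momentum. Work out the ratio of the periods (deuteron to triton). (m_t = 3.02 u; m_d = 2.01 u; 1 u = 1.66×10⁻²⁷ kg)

ratio ≈ 0.666

T = 2πm/(qB) is independent of speed, so T₂/T₁ = (m₂/q₂)/(m₁/q₁).
T_{deuteron}/T_{triton} = (3.34×10^-27/1e) / (5.01×10^-27/1e) = 0.666.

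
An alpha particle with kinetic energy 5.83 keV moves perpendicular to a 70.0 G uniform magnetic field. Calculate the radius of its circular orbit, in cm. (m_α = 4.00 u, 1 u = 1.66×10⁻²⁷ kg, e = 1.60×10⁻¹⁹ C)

r ≈ 157 cm

Convert the energy: K = 5.83 keV = 9.33×10^-16 J.
v = √(2K/m) = √(2·9.33×10^-16/6.64×10^-27) = 5.30×10^5 m/s.
r = mv/(qB) = (6.64×10^-27)(5.30×10^5) / [(2×1.60×10^-19)(7.00×10^-3)] = 1.57 m.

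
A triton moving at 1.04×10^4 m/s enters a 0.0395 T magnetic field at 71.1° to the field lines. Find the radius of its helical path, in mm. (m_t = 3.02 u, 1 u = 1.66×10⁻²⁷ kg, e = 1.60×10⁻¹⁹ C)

Only the perpendicular component v⊥ = v sin71.1° = 9840 m/s is bent by the field.
r = m v⊥ /(qB) = (5.01×10^-27)(9840) / [(1×1.60×10^-19)(0.0395)] = 7.80×10^-3 m.

r ≈ 7.80 mm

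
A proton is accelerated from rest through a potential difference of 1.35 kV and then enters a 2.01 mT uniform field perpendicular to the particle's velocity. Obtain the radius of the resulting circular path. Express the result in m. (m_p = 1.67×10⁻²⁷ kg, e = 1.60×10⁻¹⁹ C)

r ≈ 2.64 m

The kinetic energy gained is K = qV = (1×1.60×10^-19)(1350) = 2.16×10^-16 J.
v = √(2K/m) = 5.09×10^5 m/s.
r = mv/(qB) = (1.67×10^-27)(5.09×10^5) / [(1×1.60×10^-19)(2.01×10^-3)] = 2.64 m.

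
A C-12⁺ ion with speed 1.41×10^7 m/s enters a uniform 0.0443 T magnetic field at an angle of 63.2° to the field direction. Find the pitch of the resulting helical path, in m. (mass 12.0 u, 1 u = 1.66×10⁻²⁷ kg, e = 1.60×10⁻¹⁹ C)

The velocity component along B is v∥ = v cos63.2° = 6.36×10^6 m/s.
The cyclotron period T = 2πm/(qB) = 1.77×10^-5 s is set by m, q, B alone.
Pitch = v∥·T = (6.36×10^6)(1.77×10^-5) = 112 m.

pitch ≈ 112 m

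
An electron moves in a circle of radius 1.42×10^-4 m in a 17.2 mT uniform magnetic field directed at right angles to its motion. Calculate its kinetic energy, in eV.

K ≈ 0.524 eV

v = qBr/m = (1×1.60×10^-19)(0.0172)(1.42×10^-4) / (9.11×10^-31) = 4.29×10^5 m/s.
K = ½mv² = 0.5·(9.11×10^-31)·(4.29×10^5)² = 8.38×10^-20 J = 0.524 eV.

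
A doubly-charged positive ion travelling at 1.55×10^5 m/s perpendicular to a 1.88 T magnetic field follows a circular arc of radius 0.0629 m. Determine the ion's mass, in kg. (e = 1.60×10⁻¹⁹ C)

qvB = mv²/r ⇒ m = qBr/v.
m = (2×1.60×10^-19)(1.88)(0.0629) / (1.55×10^5) = 2.44×10^-25 kg.

m ≈ 2.44×10^-25 kg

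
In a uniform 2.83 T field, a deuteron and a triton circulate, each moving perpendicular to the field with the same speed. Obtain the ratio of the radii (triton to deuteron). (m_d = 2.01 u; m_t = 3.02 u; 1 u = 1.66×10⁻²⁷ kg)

r = mv/(qB) ⇒ at equal v, r ∝ m/q.
r_{triton}/r_{deuteron} = 1.50.

ratio ≈ 1.50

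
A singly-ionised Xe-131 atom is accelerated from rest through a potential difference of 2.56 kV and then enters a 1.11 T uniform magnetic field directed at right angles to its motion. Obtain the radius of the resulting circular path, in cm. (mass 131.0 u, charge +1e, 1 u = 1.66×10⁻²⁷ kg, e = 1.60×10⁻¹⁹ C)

The kinetic energy gained is K = qV = (1×1.60×10^-19)(2560) = 4.10×10^-16 J.
v = √(2K/m) = 6.14×10^4 m/s.
r = mv/(qB) = (2.17×10^-25)(6.14×10^4) / [(1×1.60×10^-19)(1.11)] = 0.0752 m.

r ≈ 7.52 cm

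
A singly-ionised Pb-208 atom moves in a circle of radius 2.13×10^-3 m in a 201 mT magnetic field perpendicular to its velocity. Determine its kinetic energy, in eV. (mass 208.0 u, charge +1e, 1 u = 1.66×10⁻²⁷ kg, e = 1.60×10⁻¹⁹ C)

v = qBr/m = (1×1.60×10^-19)(0.201)(2.13×10^-3) / (3.45×10^-25) = 198 m/s.
K = ½mv² = 0.5·(3.45×10^-25)·(198)² = 6.80×10^-21 J = 0.0425 eV.

K ≈ 0.0425 eV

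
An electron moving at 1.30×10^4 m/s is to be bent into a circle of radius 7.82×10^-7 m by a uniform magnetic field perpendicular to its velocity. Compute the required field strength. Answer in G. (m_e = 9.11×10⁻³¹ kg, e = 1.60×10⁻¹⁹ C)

B ≈ 947 G

qvB = mv²/r gives B = mv/(qr).
B = (9.11×10^-31)(1.30×10^4) / [(1×1.60×10^-19)(7.82×10^-7)] = 0.0947 T.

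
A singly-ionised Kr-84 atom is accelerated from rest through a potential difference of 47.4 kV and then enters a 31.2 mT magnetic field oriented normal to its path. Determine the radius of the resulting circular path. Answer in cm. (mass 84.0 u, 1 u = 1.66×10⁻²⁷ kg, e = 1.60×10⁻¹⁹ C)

r ≈ 921 cm

The kinetic energy gained is K = qV = (1×1.60×10^-19)(4.74×10^4) = 7.58×10^-15 J.
v = √(2K/m) = 3.30×10^5 m/s.
r = mv/(qB) = (1.39×10^-25)(3.30×10^5) / [(1×1.60×10^-19)(0.0312)] = 9.21 m.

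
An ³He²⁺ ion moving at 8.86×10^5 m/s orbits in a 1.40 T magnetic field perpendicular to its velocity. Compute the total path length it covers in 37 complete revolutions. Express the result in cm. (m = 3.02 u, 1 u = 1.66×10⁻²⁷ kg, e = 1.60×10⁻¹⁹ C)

r = mv/(qB) = 9.91×10^-3 m, so one revolution covers 2πr = 0.0623 m.
In 37 revolutions: L = 37·2πr = 2.30 m.

L ≈ 230 cm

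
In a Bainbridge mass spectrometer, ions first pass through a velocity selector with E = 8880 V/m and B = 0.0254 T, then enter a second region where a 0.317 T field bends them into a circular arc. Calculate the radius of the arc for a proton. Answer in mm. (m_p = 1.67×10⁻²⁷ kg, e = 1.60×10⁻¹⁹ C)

The selector passes v = E/B = 8880/0.0254 = 3.50×10^5 m/s.
In the deflection region, r = mv/(qB₂) = (1.67×10^-27)(3.50×10^5) / [(1×1.60×10^-19)(0.317)] = 0.0115 m.

r ≈ 11.5 mm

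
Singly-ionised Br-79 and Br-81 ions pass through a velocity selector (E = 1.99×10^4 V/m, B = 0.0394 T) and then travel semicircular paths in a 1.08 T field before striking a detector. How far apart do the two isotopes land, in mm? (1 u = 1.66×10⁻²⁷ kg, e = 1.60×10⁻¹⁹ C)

Both emerge at v = E/B₁ = 5.05×10^5 m/s.
r = mv/(qB₂), so r₁ = 0.38331 m and r₂ = 0.39301 m, giving Δr = 9.70×10^-3 m.
After a semicircle each ion lands a diameter 2r from the entry slit, so the separation is 2Δr = 0.0194 m.

Δd ≈ 19.4 mm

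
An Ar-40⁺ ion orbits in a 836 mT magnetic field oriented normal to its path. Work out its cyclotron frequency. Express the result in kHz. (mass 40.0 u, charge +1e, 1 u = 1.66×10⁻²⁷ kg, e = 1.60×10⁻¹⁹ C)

f ≈ 321 kHz

f = qB/(2πm) = (1×1.60×10^-19)(0.836) / [2π(6.64×10^-26)] = 3.21×10^5 Hz.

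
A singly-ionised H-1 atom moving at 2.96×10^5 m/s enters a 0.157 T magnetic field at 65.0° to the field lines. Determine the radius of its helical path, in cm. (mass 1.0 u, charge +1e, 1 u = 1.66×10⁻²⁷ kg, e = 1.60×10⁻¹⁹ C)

r ≈ 1.77 cm

Only the perpendicular component v⊥ = v sin65.0° = 2.68×10^5 m/s is bent by the field.
r = m v⊥ /(qB) = (1.66×10^-27)(2.68×10^5) / [(1×1.60×10^-19)(0.157)] = 0.0177 m.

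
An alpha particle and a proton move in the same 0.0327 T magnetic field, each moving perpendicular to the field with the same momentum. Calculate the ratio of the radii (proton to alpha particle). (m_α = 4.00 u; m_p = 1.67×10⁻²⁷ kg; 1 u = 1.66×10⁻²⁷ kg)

ratio ≈ 2.00

r = p/(qB) ⇒ at equal p, r ∝ 1/q.
r_{proton}/r_{alpha particle} = 2.00.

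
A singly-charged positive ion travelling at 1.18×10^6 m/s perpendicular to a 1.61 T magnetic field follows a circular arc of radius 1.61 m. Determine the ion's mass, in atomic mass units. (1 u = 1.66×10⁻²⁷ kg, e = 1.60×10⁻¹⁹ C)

qvB = mv²/r ⇒ m = qBr/v.
m = (1×1.60×10^-19)(1.61)(1.61) / (1.18×10^6) = 3.51×10^-25 kg = 212 u.

m ≈ 212 u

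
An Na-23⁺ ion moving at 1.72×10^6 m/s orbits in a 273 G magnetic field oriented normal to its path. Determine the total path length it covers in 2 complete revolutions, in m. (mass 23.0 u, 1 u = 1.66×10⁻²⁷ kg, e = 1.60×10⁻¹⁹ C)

L ≈ 189 m

r = mv/(qB) = 15.0 m, so one revolution covers 2πr = 94.5 m.
In 2 revolutions: L = 2·2πr = 189 m.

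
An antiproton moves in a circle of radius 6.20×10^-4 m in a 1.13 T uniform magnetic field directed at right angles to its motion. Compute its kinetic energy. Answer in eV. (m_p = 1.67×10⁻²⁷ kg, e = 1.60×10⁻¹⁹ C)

K ≈ 23.5 eV

v = qBr/m = (1×1.60×10^-19)(1.13)(6.20×10^-4) / (1.67×10^-27) = 6.71×10^4 m/s.
K = ½mv² = 0.5·(1.67×10^-27)·(6.71×10^4)² = 3.76×10^-18 J = 23.5 eV.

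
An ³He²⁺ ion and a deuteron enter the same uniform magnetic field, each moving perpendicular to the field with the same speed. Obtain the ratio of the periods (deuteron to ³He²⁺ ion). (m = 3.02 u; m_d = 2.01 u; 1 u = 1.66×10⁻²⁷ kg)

ratio ≈ 1.33

T = 2πm/(qB) is independent of speed, so T₂/T₁ = (m₂/q₂)/(m₁/q₁).
T_{deuteron}/T_{³He²⁺ ion} = (3.34×10^-27/1e) / (5.01×10^-27/2e) = 1.33.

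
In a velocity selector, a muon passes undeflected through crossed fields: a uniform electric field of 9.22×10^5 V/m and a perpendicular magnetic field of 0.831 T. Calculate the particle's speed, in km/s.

v ≈ 1110 km/s

For zero net force, qE = qvB, so v = E/B.
v = (9.22×10^5) / (0.831) = 1.11×10^6 m/s.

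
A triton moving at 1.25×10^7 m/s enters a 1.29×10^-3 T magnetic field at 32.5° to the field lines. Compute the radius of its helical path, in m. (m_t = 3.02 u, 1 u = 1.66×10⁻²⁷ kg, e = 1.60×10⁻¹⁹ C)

r ≈ 163 m

Only the perpendicular component v⊥ = v sin32.5° = 6.72×10^6 m/s is bent by the field.
r = m v⊥ /(qB) = (5.01×10^-27)(6.72×10^6) / [(1×1.60×10^-19)(1.29×10^-3)] = 163 m.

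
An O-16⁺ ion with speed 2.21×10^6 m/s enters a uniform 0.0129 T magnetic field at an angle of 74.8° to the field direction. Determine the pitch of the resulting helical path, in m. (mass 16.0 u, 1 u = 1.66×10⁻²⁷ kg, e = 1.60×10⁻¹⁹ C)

pitch ≈ 46.8 m

The velocity component along B is v∥ = v cos74.8° = 5.79×10^5 m/s.
The cyclotron period T = 2πm/(qB) = 8.09×10^-5 s is set by m, q, B alone.
Pitch = v∥·T = (5.79×10^5)(8.09×10^-5) = 46.8 m.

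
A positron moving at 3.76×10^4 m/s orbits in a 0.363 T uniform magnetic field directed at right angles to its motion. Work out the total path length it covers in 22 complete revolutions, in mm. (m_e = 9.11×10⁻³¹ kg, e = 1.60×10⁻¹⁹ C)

r = mv/(qB) = 5.90×10^-7 m, so one revolution covers 2πr = 3.71×10^-6 m.
In 22 revolutions: L = 22·2πr = 8.15×10^-5 m.

L ≈ 0.0815 mm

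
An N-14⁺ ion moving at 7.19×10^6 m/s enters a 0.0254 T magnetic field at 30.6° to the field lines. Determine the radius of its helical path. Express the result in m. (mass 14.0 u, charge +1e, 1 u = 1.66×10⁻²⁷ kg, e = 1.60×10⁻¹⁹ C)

Only the perpendicular component v⊥ = v sin30.6° = 3.66×10^6 m/s is bent by the field.
r = m v⊥ /(qB) = (2.32×10^-26)(3.66×10^6) / [(1×1.60×10^-19)(0.0254)] = 20.9 m.

r ≈ 20.9 m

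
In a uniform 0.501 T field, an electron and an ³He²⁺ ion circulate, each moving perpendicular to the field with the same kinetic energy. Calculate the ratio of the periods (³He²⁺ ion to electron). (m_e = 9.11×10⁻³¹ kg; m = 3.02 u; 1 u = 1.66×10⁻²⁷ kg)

ratio ≈ 2750

T = 2πm/(qB) is independent of speed, so T₂/T₁ = (m₂/q₂)/(m₁/q₁).
T_{³He²⁺ ion}/T_{electron} = (5.01×10^-27/2e) / (9.11×10^-31/1e) = 2750.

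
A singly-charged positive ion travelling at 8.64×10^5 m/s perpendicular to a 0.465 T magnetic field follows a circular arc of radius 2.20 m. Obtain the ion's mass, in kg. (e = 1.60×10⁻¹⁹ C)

qvB = mv²/r ⇒ m = qBr/v.
m = (1×1.60×10^-19)(0.465)(2.20) / (8.64×10^5) = 1.89×10^-25 kg.

m ≈ 1.89×10^-25 kg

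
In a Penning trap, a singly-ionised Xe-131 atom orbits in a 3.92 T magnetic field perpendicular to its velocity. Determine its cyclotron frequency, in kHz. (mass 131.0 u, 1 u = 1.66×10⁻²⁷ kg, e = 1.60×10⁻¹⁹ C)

f ≈ 459 kHz

f = qB/(2πm) = (1×1.60×10^-19)(3.92) / [2π(2.17×10^-25)] = 4.59×10^5 Hz.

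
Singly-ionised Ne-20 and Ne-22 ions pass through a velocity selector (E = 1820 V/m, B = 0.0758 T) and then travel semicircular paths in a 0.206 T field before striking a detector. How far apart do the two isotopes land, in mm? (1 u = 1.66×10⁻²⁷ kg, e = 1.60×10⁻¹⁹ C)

Both emerge at v = E/B₁ = 2.40×10^4 m/s.
r = mv/(qB₂), so r₁ = 0.02419 m and r₂ = 0.02660 m, giving Δr = 2.42×10^-3 m.
After a semicircle each ion lands a diameter 2r from the entry slit, so the separation is 2Δr = 4.84×10^-3 m.

Δd ≈ 4.84 mm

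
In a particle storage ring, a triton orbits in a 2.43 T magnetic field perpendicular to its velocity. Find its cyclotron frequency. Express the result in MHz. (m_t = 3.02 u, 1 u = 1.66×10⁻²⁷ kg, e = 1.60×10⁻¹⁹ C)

f = qB/(2πm) = (1×1.60×10^-19)(2.43) / [2π(5.01×10^-27)] = 1.23×10^7 Hz.

f ≈ 12.3 MHz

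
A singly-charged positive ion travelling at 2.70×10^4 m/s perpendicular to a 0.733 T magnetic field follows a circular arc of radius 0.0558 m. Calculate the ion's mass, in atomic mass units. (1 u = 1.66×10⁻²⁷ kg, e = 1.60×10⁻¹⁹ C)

qvB = mv²/r ⇒ m = qBr/v.
m = (1×1.60×10^-19)(0.733)(0.0558) / (2.70×10^4) = 2.42×10^-25 kg = 146 u.

m ≈ 146 u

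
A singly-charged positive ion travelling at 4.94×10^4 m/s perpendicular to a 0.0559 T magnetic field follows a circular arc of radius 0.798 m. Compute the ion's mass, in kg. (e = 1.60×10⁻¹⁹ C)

qvB = mv²/r ⇒ m = qBr/v.
m = (1×1.60×10^-19)(0.0559)(0.798) / (4.94×10^4) = 1.44×10^-25 kg.

m ≈ 1.44×10^-25 kg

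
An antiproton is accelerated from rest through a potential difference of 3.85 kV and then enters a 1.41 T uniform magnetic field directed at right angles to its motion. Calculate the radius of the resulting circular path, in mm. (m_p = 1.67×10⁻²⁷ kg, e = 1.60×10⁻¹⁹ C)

r ≈ 6.36 mm

The kinetic energy gained is K = qV = (1×1.60×10^-19)(3850) = 6.16×10^-16 J.
v = √(2K/m) = 8.59×10^5 m/s.
r = mv/(qB) = (1.67×10^-27)(8.59×10^5) / [(1×1.60×10^-19)(1.41)] = 6.36×10^-3 m.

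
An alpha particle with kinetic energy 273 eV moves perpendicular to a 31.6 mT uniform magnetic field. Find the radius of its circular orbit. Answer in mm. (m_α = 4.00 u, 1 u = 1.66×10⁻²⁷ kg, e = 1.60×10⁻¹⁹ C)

Convert the energy: K = 273 eV = 4.37×10^-17 J.
v = √(2K/m) = √(2·4.37×10^-17/6.64×10^-27) = 1.15×10^5 m/s.
r = mv/(qB) = (6.64×10^-27)(1.15×10^5) / [(2×1.60×10^-19)(0.0316)] = 0.0753 m.

r ≈ 75.3 mm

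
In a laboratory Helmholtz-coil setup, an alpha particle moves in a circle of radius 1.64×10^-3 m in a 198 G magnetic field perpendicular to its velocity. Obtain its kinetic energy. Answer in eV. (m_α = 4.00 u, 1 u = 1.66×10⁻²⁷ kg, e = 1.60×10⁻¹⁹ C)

v = qBr/m = (2×1.60×10^-19)(0.0198)(1.64×10^-3) / (6.64×10^-27) = 1560 m/s.
K = ½mv² = 0.5·(6.64×10^-27)·(1560)² = 8.13×10^-21 J = 0.0508 eV.

K ≈ 0.0508 eV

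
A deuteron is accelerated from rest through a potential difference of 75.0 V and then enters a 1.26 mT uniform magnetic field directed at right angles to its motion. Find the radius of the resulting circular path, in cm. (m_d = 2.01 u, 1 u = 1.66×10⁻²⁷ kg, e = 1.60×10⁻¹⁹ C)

The kinetic energy gained is K = qV = (1×1.60×10^-19)(75.0) = 1.20×10^-17 J.
v = √(2K/m) = 8.48×10^4 m/s.
r = mv/(qB) = (3.34×10^-27)(8.48×10^4) / [(1×1.60×10^-19)(1.26×10^-3)] = 1.40 m.

r ≈ 140 cm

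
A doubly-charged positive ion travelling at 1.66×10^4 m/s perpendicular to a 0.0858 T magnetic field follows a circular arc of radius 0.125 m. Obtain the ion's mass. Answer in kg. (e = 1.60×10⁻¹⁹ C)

qvB = mv²/r ⇒ m = qBr/v.
m = (2×1.60×10^-19)(0.0858)(0.125) / (1.66×10^4) = 2.07×10^-25 kg.

m ≈ 2.07×10^-25 kg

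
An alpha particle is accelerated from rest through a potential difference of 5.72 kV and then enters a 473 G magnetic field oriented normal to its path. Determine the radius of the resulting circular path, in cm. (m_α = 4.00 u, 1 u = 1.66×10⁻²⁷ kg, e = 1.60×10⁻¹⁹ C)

The kinetic energy gained is K = qV = (2×1.60×10^-19)(5720) = 1.83×10^-15 J.
v = √(2K/m) = 7.43×10^5 m/s.
r = mv/(qB) = (6.64×10^-27)(7.43×10^5) / [(2×1.60×10^-19)(0.0473)] = 0.326 m.

r ≈ 32.6 cm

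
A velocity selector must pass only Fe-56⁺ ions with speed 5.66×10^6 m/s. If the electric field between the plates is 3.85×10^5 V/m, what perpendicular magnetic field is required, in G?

qE = qvB ⇒ B = E/v = (3.85×10^5) / (5.66×10^6) = 0.0680 T.

B ≈ 680 G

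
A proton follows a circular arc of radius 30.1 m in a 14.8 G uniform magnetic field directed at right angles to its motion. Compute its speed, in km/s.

v ≈ 4270 km/s

From qvB = mv²/r, v = qBr/m.
v = (1×1.60×10^-19)(1.48×10^-3)(30.1) / (1.67×10^-27) = 4.27×10^6 m/s.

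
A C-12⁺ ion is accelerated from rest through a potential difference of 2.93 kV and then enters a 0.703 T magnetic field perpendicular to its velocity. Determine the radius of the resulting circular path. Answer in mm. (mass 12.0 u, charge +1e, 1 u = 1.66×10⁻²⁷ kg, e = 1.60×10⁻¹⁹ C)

The kinetic energy gained is K = qV = (1×1.60×10^-19)(2930) = 4.69×10^-16 J.
v = √(2K/m) = 2.17×10^5 m/s.
r = mv/(qB) = (1.99×10^-26)(2.17×10^5) / [(1×1.60×10^-19)(0.703)] = 0.0384 m.

r ≈ 38.4 mm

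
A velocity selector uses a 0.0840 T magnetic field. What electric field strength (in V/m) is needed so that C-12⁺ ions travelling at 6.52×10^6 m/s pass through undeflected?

E ≈ 5.48×10^5 V/m

qE = qvB ⇒ E = vB = (6.52×10^6)(0.0840) = 5.48×10^5 V/m.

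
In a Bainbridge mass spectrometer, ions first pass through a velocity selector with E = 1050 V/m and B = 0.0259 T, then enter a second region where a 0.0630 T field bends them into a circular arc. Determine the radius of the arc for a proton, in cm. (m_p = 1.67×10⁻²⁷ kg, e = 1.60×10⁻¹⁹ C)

r ≈ 0.672 cm

The selector passes v = E/B = 1050/0.0259 = 4.05×10^4 m/s.
In the deflection region, r = mv/(qB₂) = (1.67×10^-27)(4.05×10^4) / [(1×1.60×10^-19)(0.0630)] = 6.72×10^-3 m.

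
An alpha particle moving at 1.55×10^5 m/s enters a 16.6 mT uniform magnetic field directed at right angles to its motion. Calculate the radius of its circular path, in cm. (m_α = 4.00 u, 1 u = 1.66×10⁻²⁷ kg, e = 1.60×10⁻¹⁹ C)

r ≈ 19.4 cm

The magnetic force provides the centripetal force: qvB = mv²/r, so r = mv/(qB).
r = (6.64×10^-27 kg)(1.55×10^5 m/s) / [(2×1.60×10^-19 C)(0.0166 T)] = 0.194 m.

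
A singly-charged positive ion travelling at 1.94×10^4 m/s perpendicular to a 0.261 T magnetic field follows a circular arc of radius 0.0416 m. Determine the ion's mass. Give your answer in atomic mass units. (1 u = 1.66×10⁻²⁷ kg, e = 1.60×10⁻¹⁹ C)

qvB = mv²/r ⇒ m = qBr/v.
m = (1×1.60×10^-19)(0.261)(0.0416) / (1.94×10^4) = 8.95×10^-26 kg = 53.9 u.

m ≈ 53.9 u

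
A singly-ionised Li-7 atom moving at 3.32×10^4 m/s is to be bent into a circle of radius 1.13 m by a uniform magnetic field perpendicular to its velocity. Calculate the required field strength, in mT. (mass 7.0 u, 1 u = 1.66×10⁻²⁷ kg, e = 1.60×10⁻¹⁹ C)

B ≈ 2.13 mT

qvB = mv²/r gives B = mv/(qr).
B = (1.16×10^-26)(3.32×10^4) / [(1×1.60×10^-19)(1.13)] = 2.13×10^-3 T.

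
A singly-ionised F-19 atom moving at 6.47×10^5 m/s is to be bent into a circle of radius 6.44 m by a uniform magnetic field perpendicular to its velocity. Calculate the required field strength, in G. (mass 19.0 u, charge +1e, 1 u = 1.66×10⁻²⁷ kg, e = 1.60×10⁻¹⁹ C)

qvB = mv²/r gives B = mv/(qr).
B = (3.15×10^-26)(6.47×10^5) / [(1×1.60×10^-19)(6.44)] = 0.0198 T.

B ≈ 198 G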